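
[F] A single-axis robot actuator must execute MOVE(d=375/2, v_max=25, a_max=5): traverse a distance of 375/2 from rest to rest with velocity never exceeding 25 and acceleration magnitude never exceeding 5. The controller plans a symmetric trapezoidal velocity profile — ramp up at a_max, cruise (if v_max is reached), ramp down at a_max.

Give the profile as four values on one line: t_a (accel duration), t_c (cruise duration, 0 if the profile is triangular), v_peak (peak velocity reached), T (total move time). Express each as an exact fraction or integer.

t_a=5 t_c=5/2 v_peak=25 T=25/2

v_max²/a_max = 25²/5 = 125
375/2 ≥ 125 → trapezoidal
t_a = 25/5 = 5; v_peak = 25
d_cruise = 375/2 − 125 = 125/2; t_c = (125/2)/25 = 5/2
T = 2·5 + 5/2 = 25/2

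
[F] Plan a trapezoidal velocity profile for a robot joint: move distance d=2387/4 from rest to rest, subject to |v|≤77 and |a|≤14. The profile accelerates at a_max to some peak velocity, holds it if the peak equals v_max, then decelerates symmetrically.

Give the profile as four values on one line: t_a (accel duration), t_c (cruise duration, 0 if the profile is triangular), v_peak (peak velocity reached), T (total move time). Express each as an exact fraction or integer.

vₘ²/aₘ = 77²/14 = 847/2
2387/4 ≥ 847/2 so v_max reached
t_a = 77/14 = 11/2; v_peak = 77
d_cruise = 2387/4 − 847/2 = 693/4; t_c = (693/4)/77 = 9/4
T = 2·11/2 + 9/4 = 53/4

t_a=11/2 t_c=9/4 v_peak=77 T=53/4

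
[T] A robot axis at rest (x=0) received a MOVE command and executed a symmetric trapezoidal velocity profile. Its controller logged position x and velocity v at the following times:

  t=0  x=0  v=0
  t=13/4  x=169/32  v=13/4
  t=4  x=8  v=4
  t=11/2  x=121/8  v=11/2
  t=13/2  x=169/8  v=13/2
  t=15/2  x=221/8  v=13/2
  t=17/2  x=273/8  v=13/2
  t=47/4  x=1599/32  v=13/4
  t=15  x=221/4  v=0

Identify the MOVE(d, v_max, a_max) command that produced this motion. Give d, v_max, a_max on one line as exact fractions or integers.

final state: t=15, x=221/4, v=0 → d = 221/4
a_max = (13/4−0)/(13/4−0) = 1
max v = 13/2 over t∈[13/2,17/2] → v_max = 13/2
check: 13/2·(13/2+2) = 221/4 ✓

d=221/4 v_max=13/2 a_max=1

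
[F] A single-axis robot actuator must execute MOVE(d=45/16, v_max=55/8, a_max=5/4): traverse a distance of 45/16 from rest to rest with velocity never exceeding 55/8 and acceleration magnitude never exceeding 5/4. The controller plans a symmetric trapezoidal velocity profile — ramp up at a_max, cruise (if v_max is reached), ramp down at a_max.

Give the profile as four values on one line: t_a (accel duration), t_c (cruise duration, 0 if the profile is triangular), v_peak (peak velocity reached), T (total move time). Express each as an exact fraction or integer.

t_a=3/2 t_c=0 v_peak=15/8 T=3

(v_max)²/a_max = (55/8)²/(5/4) = 605/16
45/16 < 605/16 so t_c = 0
v_peak = √(45/16·5/4) = √(225/64) = 15/8
t_a = (15/8)/(5/4) = 3/2; t_c = 0
T = 2·3/2 = 3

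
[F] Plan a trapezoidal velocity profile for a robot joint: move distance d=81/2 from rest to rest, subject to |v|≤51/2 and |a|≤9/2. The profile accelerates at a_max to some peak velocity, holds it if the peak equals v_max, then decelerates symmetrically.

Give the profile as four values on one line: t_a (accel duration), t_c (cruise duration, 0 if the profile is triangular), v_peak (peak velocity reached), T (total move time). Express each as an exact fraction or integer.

t_a=3 t_c=0 v_peak=27/2 T=6

(v_max)²/a_max = (51/2)²/(9/2) = 289/2
81/2 < 289/2 so t_c = 0
v_peak = √(81/2·9/2) = √(729/4) = 27/2
t_a = (27/2)/(9/2) = 3; t_c = 0
T = 2·3 = 6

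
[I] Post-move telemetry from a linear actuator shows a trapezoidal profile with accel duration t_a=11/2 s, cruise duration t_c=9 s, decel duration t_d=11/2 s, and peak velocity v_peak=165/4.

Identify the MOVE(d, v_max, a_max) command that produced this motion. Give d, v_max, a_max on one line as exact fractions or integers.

a_max = (165/4)/(11/2) = 15/2
d_a = ½·165/4·11/2 = 1815/16; d_c = 165/4·9 = 1485/4
d = 2·1815/16 + 1485/4 = 4785/8
t_c = 9 > 0 so v_max = 165/4

d=4785/8 v_max=165/4 a_max=15/2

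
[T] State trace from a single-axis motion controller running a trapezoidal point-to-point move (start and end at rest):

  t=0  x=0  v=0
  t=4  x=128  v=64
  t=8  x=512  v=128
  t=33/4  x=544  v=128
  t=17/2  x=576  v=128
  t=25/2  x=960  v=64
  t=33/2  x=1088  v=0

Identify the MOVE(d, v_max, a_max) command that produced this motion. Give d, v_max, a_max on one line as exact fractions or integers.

final state: t=33/2, x=1088, v=0 → d = 1088
a_max = (64−0)/(4−0) = 16
max v = 128 over t∈[8,17/2] → v_max = 128
check: 128·(8+1/2) = 1088 ✓

d=1088 v_max=128 a_max=16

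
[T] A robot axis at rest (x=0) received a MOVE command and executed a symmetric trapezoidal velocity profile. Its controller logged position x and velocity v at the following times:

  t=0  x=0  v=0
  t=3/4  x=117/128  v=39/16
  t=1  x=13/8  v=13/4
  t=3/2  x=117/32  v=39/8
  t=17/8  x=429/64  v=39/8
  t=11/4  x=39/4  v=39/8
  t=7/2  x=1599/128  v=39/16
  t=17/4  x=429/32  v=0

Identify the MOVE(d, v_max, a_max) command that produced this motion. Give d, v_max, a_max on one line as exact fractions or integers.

final state: t=17/4, x=429/32, v=0 → d = 429/32
a_max = (39/16−0)/(3/4−0) = 13/4
max v = 39/8 over t∈[3/2,11/4] → v_max = 39/8
check: 39/8·(3/2+5/4) = 429/32 ✓

d=429/32 v_max=39/8 a_max=13/4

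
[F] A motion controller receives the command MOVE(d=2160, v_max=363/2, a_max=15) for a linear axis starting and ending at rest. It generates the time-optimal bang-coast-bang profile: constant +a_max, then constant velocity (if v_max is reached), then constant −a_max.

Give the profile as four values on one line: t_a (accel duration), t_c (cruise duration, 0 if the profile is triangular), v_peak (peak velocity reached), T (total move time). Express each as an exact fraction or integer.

vₘ²/aₘ = (363/2)²/15 = 43923/20
2160 < 43923/20 so t_c = 0
v_peak = √(2160·15) = √32400 = 180
t_a = 180/15 = 12; t_c = 0
T = 2·12 = 24

t_a=12 t_c=0 v_peak=180 T=24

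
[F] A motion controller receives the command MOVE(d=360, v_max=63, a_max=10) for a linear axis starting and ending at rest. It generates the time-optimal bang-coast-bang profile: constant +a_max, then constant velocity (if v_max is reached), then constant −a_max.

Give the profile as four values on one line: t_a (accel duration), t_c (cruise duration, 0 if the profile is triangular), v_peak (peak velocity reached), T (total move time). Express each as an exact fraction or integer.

v_max²/a_max = 63²/10 = 3969/10
360 < 3969/10 ⇒ no cruise
v_peak = √(360·10) = √3600 = 60
t_a = 60/10 = 6; t_c = 0
T = 2·6 = 12

t_a=6 t_c=0 v_peak=60 T=12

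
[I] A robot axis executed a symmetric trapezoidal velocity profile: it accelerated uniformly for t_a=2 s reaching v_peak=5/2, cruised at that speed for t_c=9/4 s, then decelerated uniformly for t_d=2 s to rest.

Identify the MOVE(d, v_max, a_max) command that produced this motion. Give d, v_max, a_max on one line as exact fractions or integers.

a_max = (5/2)/2 = 5/4
d_a = ½·5/2·2 = 5/2; d_c = 5/2·9/4 = 45/8
d = 2·5/2 + 45/8 = 85/8
t_c = 9/4 > 0 so v_max = 5/2

d=85/8 v_max=5/2 a_max=5/4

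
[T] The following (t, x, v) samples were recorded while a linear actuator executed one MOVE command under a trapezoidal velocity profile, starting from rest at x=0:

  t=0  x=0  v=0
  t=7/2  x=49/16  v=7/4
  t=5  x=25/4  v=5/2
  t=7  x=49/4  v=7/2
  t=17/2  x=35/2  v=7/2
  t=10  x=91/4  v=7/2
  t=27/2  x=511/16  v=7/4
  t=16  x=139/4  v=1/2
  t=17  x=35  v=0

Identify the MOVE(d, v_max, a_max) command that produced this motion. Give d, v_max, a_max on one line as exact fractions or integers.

d=35 v_max=7/2 a_max=1/2

final state: t=17, x=35, v=0 → d = 35
a_max = (7/4−0)/(7/2−0) = 1/2
max v = 7/2 over t∈[7,10] → v_max = 7/2
check: 7/2·(7+3) = 35 ✓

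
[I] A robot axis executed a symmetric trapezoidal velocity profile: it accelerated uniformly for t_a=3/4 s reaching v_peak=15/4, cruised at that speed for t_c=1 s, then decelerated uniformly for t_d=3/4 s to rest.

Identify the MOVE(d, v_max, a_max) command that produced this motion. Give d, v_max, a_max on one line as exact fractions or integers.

a_max = (15/4)/(3/4) = 5
d_a = ½·15/4·3/4 = 45/32; d_c = 15/4·1 = 15/4
d = 2·45/32 + 15/4 = 105/16
t_c = 1 > 0 ⇒ limit active, v_max = 15/4

d=105/16 v_max=15/4 a_max=5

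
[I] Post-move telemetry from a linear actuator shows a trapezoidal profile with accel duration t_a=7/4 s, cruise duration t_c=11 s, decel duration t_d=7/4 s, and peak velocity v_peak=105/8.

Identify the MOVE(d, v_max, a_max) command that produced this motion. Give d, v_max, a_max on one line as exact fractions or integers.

d=5355/32 v_max=105/8 a_max=15/2

a_max = (105/8)/(7/4) = 15/2
d_a = ½·105/8·7/4 = 735/64; d_c = 105/8·11 = 1155/8
d = 2·735/64 + 1155/8 = 5355/32
t_c = 11 > 0 → v_max = v_peak = 105/8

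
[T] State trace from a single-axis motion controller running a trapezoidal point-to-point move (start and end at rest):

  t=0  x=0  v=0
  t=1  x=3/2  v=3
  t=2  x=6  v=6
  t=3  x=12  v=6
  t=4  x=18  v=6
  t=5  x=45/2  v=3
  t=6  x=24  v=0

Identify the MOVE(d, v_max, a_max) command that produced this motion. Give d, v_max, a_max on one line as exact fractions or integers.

d=24 v_max=6 a_max=3

final state: t=6, x=24, v=0 → d = 24
a_max = (3−0)/(1−0) = 3
max v = 6 over t∈[2,4] → v_max = 6
check: 6·(2+2) = 24 ✓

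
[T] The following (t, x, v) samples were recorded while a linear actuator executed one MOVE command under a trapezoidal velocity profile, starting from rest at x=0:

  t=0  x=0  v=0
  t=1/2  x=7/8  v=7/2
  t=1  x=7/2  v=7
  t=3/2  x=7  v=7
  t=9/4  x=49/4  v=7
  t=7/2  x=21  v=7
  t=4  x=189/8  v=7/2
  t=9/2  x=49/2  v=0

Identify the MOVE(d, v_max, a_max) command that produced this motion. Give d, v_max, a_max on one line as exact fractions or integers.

final state: t=9/2, x=49/2, v=0 → d = 49/2
a_max = (7/2−0)/(1/2−0) = 7
max v = 7 over t∈[1,7/2] → v_max = 7
check: 7·(1+5/2) = 49/2 ✓

d=49/2 v_max=7 a_max=7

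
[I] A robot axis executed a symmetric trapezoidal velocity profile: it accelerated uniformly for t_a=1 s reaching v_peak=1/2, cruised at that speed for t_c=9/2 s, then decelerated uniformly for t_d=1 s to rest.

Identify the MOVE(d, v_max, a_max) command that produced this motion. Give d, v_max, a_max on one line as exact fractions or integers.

a_max = (1/2)/1 = 1/2
d_a = ½·1/2·1 = 1/4; d_c = 1/2·9/2 = 9/4
d = 2·1/4 + 9/4 = 11/4
t_c = 9/2 > 0 ⇒ limit active, v_max = 1/2

d=11/4 v_max=1/2 a_max=1/2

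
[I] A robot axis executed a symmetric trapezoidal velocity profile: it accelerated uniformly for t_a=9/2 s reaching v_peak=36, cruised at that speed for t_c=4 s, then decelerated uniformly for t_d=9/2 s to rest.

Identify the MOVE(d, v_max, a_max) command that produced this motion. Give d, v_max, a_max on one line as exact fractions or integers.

d=306 v_max=36 a_max=8

a_max = 36/(9/2) = 8
d_a = ½·36·9/2 = 81; d_c = 36·4 = 144
d = 2·81 + 144 = 306
t_c = 4 > 0 → v_max = v_peak = 36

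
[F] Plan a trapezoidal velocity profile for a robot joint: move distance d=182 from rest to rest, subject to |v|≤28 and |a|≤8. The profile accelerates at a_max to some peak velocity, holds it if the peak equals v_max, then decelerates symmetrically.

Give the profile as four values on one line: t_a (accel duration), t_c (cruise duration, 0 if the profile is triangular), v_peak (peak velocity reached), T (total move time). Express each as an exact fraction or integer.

t_a=7/2 t_c=3 v_peak=28 T=10

(v_max)²/a_max = 28²/8 = 98
182 ≥ 98 ⇒ cruise phase
t_a = 28/8 = 7/2; v_peak = 28
d_cruise = 182 − 98 = 84; t_c = 84/28 = 3
T = 2·7/2 + 3 = 10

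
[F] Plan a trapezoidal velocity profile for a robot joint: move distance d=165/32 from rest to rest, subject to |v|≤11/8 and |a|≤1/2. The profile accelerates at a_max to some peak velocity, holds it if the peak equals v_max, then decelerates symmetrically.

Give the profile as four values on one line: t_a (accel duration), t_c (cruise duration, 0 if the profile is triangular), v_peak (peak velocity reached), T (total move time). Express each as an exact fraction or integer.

vₘ²/aₘ = (11/8)²/(1/2) = 121/32
165/32 ≥ 121/32 so v_max reached
t_a = (11/8)/(1/2) = 11/4; v_peak = 11/8
d_cruise = 165/32 − 121/32 = 11/8; t_c = (11/8)/(11/8) = 1
T = 2·11/4 + 1 = 13/2

t_a=11/4 t_c=1 v_peak=11/8 T=13/2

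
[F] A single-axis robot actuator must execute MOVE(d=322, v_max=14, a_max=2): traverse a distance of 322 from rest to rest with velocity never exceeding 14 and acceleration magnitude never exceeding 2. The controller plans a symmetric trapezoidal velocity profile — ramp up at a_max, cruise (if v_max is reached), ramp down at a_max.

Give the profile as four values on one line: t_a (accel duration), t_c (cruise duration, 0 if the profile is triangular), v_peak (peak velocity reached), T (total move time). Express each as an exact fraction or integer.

v_max²/a_max = 14²/2 = 98
322 ≥ 98 so v_max reached
t_a = 14/2 = 7; v_peak = 14
d_cruise = 322 − 98 = 224; t_c = 224/14 = 16
T = 2·7 + 16 = 30

t_a=7 t_c=16 v_peak=14 T=30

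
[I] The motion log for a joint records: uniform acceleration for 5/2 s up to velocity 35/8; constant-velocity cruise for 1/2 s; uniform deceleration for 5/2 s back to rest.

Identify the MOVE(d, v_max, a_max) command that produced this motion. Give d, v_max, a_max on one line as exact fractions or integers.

a_max = (35/8)/(5/2) = 7/4
d_a = ½·35/8·5/2 = 175/32; d_c = 35/8·1/2 = 35/16
d = 2·175/32 + 35/16 = 105/8
t_c = 1/2 > 0 ⇒ limit active, v_max = 35/8

d=105/8 v_max=35/8 a_max=7/4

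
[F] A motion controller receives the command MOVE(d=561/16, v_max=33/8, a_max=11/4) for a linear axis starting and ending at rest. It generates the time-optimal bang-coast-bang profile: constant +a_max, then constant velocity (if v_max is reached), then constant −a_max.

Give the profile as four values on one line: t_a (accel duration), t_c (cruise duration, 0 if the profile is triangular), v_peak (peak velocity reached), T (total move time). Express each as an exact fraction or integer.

vₘ²/aₘ = (33/8)²/(11/4) = 99/16
561/16 ≥ 99/16 so v_max reached
t_a = (33/8)/(11/4) = 3/2; v_peak = 33/8
d_cruise = 561/16 − 99/16 = 231/8; t_c = (231/8)/(33/8) = 7
T = 2·3/2 + 7 = 10

t_a=3/2 t_c=7 v_peak=33/8 T=10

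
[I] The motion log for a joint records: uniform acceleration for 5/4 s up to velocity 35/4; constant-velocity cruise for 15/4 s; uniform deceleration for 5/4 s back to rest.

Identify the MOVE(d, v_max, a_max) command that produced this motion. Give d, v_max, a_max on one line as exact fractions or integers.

d=175/4 v_max=35/4 a_max=7

a_max = (35/4)/(5/4) = 7
d_a = ½·35/4·5/4 = 175/32; d_c = 35/4·15/4 = 525/16
d = 2·175/32 + 525/16 = 175/4
t_c = 15/4 > 0 → v_max = v_peak = 35/4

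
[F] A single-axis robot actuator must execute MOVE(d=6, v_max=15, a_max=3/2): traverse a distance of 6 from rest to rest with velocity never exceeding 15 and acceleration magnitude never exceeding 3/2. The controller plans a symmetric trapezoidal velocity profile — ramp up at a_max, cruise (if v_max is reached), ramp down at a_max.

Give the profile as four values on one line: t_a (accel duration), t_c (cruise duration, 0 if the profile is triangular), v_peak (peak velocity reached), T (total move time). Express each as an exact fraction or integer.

vₘ²/aₘ = 15²/(3/2) = 150
6 < 150 ⇒ no cruise
v_peak = √(6·3/2) = √9 = 3
t_a = 3/(3/2) = 2; t_c = 0
T = 2·2 = 4

t_a=2 t_c=0 v_peak=3 T=4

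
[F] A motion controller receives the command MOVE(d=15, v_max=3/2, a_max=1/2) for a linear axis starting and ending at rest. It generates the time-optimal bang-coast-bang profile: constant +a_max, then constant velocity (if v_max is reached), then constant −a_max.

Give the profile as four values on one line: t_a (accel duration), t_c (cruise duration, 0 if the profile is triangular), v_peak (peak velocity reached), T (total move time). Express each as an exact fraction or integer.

v_max²/a_max = (3/2)²/(1/2) = 9/2
15 ≥ 9/2 so v_max reached
t_a = (3/2)/(1/2) = 3; v_peak = 3/2
d_cruise = 15 − 9/2 = 21/2; t_c = (21/2)/(3/2) = 7
T = 2·3 + 7 = 13

t_a=3 t_c=7 v_peak=3/2 T=13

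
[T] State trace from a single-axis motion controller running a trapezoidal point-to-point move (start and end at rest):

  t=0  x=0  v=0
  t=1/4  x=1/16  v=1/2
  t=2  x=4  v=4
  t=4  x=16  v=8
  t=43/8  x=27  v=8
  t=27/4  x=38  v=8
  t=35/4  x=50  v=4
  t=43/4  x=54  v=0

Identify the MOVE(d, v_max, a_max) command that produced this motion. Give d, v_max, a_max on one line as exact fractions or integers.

final state: t=43/4, x=54, v=0 → d = 54
a_max = (1/2−0)/(1/4−0) = 2
max v = 8 over t∈[4,27/4] → v_max = 8
check: 8·(4+11/4) = 54 ✓

d=54 v_max=8 a_max=2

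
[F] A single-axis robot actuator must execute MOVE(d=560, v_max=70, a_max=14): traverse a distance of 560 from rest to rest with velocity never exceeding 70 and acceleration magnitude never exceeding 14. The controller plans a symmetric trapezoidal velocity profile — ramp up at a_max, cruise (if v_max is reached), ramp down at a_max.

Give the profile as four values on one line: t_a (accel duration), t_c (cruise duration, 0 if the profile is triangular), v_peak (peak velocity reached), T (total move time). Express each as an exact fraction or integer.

t_a=5 t_c=3 v_peak=70 T=13

vₘ²/aₘ = 70²/14 = 350
560 ≥ 350 → trapezoidal
t_a = 70/14 = 5; v_peak = 70
d_cruise = 560 − 350 = 210; t_c = 210/70 = 3
T = 2·5 + 3 = 13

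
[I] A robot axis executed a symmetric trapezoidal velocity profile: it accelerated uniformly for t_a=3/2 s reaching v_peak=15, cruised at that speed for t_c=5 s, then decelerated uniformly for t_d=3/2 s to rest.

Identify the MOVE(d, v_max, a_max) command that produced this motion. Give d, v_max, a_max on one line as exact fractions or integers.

d=195/2 v_max=15 a_max=10

a_max = 15/(3/2) = 10
d_a = ½·15·3/2 = 45/4; d_c = 15·5 = 75
d = 2·45/4 + 75 = 195/2
t_c = 5 > 0 → v_max = v_peak = 15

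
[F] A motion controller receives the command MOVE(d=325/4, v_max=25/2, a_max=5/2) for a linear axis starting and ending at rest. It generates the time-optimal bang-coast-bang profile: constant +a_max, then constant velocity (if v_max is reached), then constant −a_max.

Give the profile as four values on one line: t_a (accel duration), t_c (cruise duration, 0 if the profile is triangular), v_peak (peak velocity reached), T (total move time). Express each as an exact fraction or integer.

t_a=5 t_c=3/2 v_peak=25/2 T=23/2

(v_max)²/a_max = (25/2)²/(5/2) = 125/2
325/4 ≥ 125/2 → trapezoidal
t_a = (25/2)/(5/2) = 5; v_peak = 25/2
d_cruise = 325/4 − 125/2 = 75/4; t_c = (75/4)/(25/2) = 3/2
T = 2·5 + 3/2 = 23/2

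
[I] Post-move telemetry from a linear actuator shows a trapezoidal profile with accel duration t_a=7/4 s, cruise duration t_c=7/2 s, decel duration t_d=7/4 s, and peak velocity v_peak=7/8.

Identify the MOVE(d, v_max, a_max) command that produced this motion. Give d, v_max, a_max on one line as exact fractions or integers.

d=147/32 v_max=7/8 a_max=1/2

a_max = (7/8)/(7/4) = 1/2
d_a = ½·7/8·7/4 = 49/64; d_c = 7/8·7/2 = 49/16
d = 2·49/64 + 49/16 = 147/32
t_c = 7/2 > 0 so v_max = 7/8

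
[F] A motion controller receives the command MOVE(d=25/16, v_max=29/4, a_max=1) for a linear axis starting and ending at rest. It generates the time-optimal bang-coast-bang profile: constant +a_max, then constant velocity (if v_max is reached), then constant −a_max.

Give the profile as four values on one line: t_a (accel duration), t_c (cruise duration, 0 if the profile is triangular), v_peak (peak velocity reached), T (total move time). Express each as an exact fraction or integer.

vₘ²/aₘ = (29/4)²/1 = 841/16
25/16 < 841/16 → triangular
v_peak = √(25/16·1) = √(25/16) = 5/4
t_a = (5/4)/1 = 5/4; t_c = 0
T = 2·5/4 = 5/2

t_a=5/4 t_c=0 v_peak=5/4 T=5/2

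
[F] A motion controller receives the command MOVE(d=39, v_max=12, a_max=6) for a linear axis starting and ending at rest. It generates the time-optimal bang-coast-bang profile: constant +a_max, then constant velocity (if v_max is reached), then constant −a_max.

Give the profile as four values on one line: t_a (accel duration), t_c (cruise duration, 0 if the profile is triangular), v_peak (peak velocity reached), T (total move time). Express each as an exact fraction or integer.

t_a=2 t_c=5/4 v_peak=12 T=21/4

(v_max)²/a_max = 12²/6 = 24
39 ≥ 24 ⇒ cruise phase
t_a = 12/6 = 2; v_peak = 12
d_cruise = 39 − 24 = 15; t_c = 15/12 = 5/4
T = 2·2 + 5/4 = 21/4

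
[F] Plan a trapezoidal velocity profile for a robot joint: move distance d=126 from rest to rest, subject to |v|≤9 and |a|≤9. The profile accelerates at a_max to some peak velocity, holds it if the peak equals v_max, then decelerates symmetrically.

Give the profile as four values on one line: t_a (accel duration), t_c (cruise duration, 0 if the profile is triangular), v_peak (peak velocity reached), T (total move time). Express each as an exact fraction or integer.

(v_max)²/a_max = 9²/9 = 9
126 ≥ 9 ⇒ cruise phase
t_a = 9/9 = 1; v_peak = 9
d_cruise = 126 − 9 = 117; t_c = 117/9 = 13
T = 2·1 + 13 = 15

t_a=1 t_c=13 v_peak=9 T=15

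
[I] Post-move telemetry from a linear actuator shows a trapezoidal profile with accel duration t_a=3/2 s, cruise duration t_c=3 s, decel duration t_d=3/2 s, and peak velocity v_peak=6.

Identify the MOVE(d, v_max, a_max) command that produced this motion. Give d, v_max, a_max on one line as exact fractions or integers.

d=27 v_max=6 a_max=4

a_max = 6/(3/2) = 4
d_a = ½·6·3/2 = 9/2; d_c = 6·3 = 18
d = 2·9/2 + 18 = 27
t_c = 3 > 0 so v_max = 6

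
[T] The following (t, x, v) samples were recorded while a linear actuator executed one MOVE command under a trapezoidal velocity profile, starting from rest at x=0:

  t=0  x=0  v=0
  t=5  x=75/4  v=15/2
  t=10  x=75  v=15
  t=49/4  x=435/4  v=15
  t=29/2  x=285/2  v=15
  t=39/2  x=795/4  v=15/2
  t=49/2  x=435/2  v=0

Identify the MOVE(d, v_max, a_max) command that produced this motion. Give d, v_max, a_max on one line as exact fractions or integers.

d=435/2 v_max=15 a_max=3/2

final state: t=49/2, x=435/2, v=0 → d = 435/2
a_max = (15/2−0)/(5−0) = 3/2
max v = 15 over t∈[10,29/2] → v_max = 15
check: 15·(10+9/2) = 435/2 ✓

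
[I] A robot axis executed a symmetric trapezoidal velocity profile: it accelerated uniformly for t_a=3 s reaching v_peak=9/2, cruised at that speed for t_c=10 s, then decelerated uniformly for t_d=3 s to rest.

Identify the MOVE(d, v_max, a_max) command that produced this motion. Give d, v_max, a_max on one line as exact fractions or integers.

a_max = (9/2)/3 = 3/2
d_a = ½·9/2·3 = 27/4; d_c = 9/2·10 = 45
d = 2·27/4 + 45 = 117/2
t_c = 10 > 0 → v_max = v_peak = 9/2

d=117/2 v_max=9/2 a_max=3/2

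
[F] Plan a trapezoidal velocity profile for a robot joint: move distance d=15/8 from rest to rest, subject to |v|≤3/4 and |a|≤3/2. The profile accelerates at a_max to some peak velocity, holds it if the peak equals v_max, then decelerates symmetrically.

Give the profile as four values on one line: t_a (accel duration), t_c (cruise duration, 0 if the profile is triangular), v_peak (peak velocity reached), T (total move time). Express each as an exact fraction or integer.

v_max²/a_max = (3/4)²/(3/2) = 3/8
15/8 ≥ 3/8 ⇒ cruise phase
t_a = (3/4)/(3/2) = 1/2; v_peak = 3/4
d_cruise = 15/8 − 3/8 = 3/2; t_c = (3/2)/(3/4) = 2
T = 2·1/2 + 2 = 3

t_a=1/2 t_c=2 v_peak=3/4 T=3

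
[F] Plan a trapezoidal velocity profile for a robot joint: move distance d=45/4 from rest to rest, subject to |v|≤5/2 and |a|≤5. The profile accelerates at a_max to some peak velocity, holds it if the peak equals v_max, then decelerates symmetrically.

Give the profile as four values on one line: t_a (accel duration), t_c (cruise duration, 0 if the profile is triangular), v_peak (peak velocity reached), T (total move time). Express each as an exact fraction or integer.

t_a=1/2 t_c=4 v_peak=5/2 T=5

v_max²/a_max = (5/2)²/5 = 5/4
45/4 ≥ 5/4 → trapezoidal
t_a = (5/2)/5 = 1/2; v_peak = 5/2
d_cruise = 45/4 − 5/4 = 10; t_c = 10/(5/2) = 4
T = 2·1/2 + 4 = 5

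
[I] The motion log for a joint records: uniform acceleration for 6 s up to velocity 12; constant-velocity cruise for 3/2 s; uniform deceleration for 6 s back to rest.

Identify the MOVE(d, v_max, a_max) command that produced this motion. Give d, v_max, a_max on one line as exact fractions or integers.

d=90 v_max=12 a_max=2

a_max = 12/6 = 2
d_a = ½·12·6 = 36; d_c = 12·3/2 = 18
d = 2·36 + 18 = 90
t_c = 3/2 > 0 → v_max = v_peak = 12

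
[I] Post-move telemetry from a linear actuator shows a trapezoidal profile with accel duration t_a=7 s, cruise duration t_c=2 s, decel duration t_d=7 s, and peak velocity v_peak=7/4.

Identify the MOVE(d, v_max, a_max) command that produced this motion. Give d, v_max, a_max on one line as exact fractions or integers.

a_max = (7/4)/7 = 1/4
d_a = ½·7/4·7 = 49/8; d_c = 7/4·2 = 7/2
d = 2·49/8 + 7/2 = 63/4
t_c = 2 > 0 → v_max = v_peak = 7/4

d=63/4 v_max=7/4 a_max=1/4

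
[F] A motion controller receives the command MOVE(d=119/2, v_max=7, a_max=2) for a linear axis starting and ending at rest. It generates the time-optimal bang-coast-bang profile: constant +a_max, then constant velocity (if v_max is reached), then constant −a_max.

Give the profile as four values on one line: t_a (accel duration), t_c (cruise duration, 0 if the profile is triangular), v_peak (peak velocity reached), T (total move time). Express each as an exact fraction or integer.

t_a=7/2 t_c=5 v_peak=7 T=12

v_max²/a_max = 7²/2 = 49/2
119/2 ≥ 49/2 ⇒ cruise phase
t_a = 7/2; v_peak = 7
d_cruise = 119/2 − 49/2 = 35; t_c = 35/7 = 5
T = 2·7/2 + 5 = 12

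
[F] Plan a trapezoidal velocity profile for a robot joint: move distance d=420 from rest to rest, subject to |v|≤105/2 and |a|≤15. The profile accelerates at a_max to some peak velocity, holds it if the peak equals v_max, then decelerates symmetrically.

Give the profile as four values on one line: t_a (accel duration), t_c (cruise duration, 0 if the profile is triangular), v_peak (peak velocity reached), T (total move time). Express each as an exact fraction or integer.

t_a=7/2 t_c=9/2 v_peak=105/2 T=23/2

v_max²/a_max = (105/2)²/15 = 735/4
420 ≥ 735/4 → trapezoidal
t_a = (105/2)/15 = 7/2; v_peak = 105/2
d_cruise = 420 − 735/4 = 945/4; t_c = (945/4)/(105/2) = 9/2
T = 2·7/2 + 9/2 = 23/2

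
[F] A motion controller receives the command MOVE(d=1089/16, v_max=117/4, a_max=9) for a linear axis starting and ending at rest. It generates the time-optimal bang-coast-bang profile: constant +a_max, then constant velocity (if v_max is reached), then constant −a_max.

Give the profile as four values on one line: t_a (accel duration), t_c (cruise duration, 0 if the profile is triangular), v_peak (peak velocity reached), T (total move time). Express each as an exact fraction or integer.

(v_max)²/a_max = (117/4)²/9 = 1521/16
1089/16 < 1521/16 ⇒ no cruise
v_peak = √(1089/16·9) = √(9801/16) = 99/4
t_a = (99/4)/9 = 11/4; t_c = 0
T = 2·11/4 = 11/2

t_a=11/4 t_c=0 v_peak=99/4 T=11/2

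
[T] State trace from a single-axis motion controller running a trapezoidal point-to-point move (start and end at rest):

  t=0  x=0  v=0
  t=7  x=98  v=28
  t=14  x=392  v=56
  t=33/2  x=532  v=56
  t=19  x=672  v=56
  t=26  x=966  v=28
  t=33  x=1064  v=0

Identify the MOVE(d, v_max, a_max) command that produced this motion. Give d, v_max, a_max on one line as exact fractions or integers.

d=1064 v_max=56 a_max=4

final state: t=33, x=1064, v=0 → d = 1064
a_max = (28−0)/(7−0) = 4
max v = 56 over t∈[14,19] → v_max = 56
check: 56·(14+5) = 1064 ✓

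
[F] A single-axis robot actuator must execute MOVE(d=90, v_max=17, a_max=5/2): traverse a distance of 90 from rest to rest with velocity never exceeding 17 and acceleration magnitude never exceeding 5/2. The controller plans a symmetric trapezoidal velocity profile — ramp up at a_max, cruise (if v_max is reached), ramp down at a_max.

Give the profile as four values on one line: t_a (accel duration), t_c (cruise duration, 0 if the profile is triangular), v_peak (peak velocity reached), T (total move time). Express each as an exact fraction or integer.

t_a=6 t_c=0 v_peak=15 T=12

vₘ²/aₘ = 17²/(5/2) = 578/5
90 < 578/5 so t_c = 0
v_peak = √(90·5/2) = √225 = 15
t_a = 15/(5/2) = 6; t_c = 0
T = 2·6 = 12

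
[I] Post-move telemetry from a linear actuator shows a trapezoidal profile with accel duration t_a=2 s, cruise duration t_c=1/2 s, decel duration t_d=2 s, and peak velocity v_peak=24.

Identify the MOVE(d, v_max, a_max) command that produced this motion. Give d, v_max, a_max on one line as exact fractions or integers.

d=60 v_max=24 a_max=12

a_max = 24/2 = 12
d_a = ½·24·2 = 24; d_c = 24·1/2 = 12
d = 2·24 + 12 = 60
t_c = 1/2 > 0 so v_max = 24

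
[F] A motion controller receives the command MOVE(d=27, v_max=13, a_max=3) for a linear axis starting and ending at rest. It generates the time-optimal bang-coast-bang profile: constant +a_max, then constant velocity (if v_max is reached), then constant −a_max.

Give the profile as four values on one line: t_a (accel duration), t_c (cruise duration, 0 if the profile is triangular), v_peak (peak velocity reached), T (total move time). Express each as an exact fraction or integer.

t_a=3 t_c=0 v_peak=9 T=6

v_max²/a_max = 13²/3 = 169/3
27 < 169/3 → triangular
v_peak = √(27·3) = √81 = 9
t_a = 9/3 = 3; t_c = 0
T = 2·3 = 6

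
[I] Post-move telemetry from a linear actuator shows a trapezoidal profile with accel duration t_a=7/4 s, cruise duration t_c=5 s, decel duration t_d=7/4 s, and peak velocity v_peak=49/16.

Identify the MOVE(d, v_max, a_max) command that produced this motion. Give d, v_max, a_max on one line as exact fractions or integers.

a_max = (49/16)/(7/4) = 7/4
d_a = ½·49/16·7/4 = 343/128; d_c = 49/16·5 = 245/16
d = 2·343/128 + 245/16 = 1323/64
t_c = 5 > 0 so v_max = 49/16

d=1323/64 v_max=49/16 a_max=7/4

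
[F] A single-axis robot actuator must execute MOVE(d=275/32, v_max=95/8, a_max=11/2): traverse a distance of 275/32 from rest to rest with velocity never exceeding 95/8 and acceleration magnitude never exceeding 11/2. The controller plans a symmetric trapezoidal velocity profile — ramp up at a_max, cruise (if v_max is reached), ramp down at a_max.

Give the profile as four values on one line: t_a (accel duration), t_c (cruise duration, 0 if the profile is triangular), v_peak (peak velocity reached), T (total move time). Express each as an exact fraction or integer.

t_a=5/4 t_c=0 v_peak=55/8 T=5/2

vₘ²/aₘ = (95/8)²/(11/2) = 9025/352
275/32 < 9025/352 ⇒ no cruise
v_peak = √(275/32·11/2) = √(3025/64) = 55/8
t_a = (55/8)/(11/2) = 5/4; t_c = 0
T = 2·5/4 = 5/2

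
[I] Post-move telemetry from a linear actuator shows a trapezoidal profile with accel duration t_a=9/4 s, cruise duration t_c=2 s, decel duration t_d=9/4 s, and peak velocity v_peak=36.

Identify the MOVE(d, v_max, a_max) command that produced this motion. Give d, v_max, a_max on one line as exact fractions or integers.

a_max = 36/(9/4) = 16
d_a = ½·36·9/4 = 81/2; d_c = 36·2 = 72
d = 2·81/2 + 72 = 153
t_c = 2 > 0 so v_max = 36

d=153 v_max=36 a_max=16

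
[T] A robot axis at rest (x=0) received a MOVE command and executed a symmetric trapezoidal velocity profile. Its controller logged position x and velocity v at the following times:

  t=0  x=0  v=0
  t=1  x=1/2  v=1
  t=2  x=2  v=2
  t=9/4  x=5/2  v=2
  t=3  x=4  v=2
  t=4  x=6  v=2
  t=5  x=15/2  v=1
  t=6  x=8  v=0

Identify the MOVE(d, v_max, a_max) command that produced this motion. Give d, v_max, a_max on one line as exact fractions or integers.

final state: t=6, x=8, v=0 → d = 8
a_max = (1−0)/(1−0) = 1
max v = 2 over t∈[2,4] → v_max = 2
check: 2·(2+2) = 8 ✓

d=8 v_max=2 a_max=1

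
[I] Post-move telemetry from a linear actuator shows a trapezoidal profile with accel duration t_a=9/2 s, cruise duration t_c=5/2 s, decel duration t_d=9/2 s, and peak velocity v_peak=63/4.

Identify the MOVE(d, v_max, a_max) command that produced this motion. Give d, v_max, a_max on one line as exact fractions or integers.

a_max = (63/4)/(9/2) = 7/2
d_a = ½·63/4·9/2 = 567/16; d_c = 63/4·5/2 = 315/8
d = 2·567/16 + 315/8 = 441/4
t_c = 5/2 > 0 so v_max = 63/4

d=441/4 v_max=63/4 a_max=7/2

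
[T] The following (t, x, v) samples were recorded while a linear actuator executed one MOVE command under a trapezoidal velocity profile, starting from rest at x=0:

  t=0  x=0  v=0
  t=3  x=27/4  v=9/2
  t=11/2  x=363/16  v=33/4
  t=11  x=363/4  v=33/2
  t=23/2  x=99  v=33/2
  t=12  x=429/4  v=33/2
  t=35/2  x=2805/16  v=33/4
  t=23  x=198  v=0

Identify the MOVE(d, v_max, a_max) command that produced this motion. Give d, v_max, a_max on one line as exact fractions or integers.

d=198 v_max=33/2 a_max=3/2

final state: t=23, x=198, v=0 → d = 198
a_max = (9/2−0)/(3−0) = 3/2
max v = 33/2 over t∈[11,12] → v_max = 33/2
check: 33/2·(11+1) = 198 ✓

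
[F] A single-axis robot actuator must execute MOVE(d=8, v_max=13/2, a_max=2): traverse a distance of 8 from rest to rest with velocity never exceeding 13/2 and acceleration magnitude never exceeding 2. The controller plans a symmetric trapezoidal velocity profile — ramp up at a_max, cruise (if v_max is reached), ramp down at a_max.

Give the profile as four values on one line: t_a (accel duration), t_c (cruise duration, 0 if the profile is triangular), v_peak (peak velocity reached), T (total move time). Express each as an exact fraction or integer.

t_a=2 t_c=0 v_peak=4 T=4

v_max²/a_max = (13/2)²/2 = 169/8
8 < 169/8 so t_c = 0
v_peak = √(8·2) = √16 = 4
t_a = 4/2 = 2; t_c = 0
T = 2·2 = 4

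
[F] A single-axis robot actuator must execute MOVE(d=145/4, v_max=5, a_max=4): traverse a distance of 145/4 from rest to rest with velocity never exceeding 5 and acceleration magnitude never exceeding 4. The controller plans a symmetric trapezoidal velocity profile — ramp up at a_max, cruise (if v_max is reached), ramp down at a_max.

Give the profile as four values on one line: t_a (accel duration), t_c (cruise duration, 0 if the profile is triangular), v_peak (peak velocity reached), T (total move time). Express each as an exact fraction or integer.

vₘ²/aₘ = 5²/4 = 25/4
145/4 ≥ 25/4 so v_max reached
t_a = 5/4; v_peak = 5
d_cruise = 145/4 − 25/4 = 30; t_c = 30/5 = 6
T = 2·5/4 + 6 = 17/2

t_a=5/4 t_c=6 v_peak=5 T=17/2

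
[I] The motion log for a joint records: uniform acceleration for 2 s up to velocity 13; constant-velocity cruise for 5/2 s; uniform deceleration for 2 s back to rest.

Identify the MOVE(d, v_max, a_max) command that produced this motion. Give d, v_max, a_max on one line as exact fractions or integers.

a_max = 13/2
d_a = ½·13·2 = 13; d_c = 13·5/2 = 65/2
d = 2·13 + 65/2 = 117/2
t_c = 5/2 > 0 so v_max = 13

d=117/2 v_max=13 a_max=13/2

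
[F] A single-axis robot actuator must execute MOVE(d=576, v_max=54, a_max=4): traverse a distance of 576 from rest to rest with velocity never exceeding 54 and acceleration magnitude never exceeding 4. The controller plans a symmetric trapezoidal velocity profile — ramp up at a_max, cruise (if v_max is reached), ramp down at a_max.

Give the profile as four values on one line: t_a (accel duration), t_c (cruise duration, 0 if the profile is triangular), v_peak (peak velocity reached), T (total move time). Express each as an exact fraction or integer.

(v_max)²/a_max = 54²/4 = 729
576 < 729 ⇒ no cruise
v_peak = √(576·4) = √2304 = 48
t_a = 48/4 = 12; t_c = 0
T = 2·12 = 24

t_a=12 t_c=0 v_peak=48 T=24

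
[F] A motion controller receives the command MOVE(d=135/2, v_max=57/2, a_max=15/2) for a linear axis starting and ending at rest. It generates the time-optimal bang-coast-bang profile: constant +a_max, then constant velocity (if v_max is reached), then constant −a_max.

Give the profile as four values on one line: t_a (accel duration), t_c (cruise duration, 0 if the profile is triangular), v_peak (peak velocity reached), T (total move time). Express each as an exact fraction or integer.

t_a=3 t_c=0 v_peak=45/2 T=6

vₘ²/aₘ = (57/2)²/(15/2) = 1083/10
135/2 < 1083/10 ⇒ no cruise
v_peak = √(135/2·15/2) = √(2025/4) = 45/2
t_a = (45/2)/(15/2) = 3; t_c = 0
T = 2·3 = 6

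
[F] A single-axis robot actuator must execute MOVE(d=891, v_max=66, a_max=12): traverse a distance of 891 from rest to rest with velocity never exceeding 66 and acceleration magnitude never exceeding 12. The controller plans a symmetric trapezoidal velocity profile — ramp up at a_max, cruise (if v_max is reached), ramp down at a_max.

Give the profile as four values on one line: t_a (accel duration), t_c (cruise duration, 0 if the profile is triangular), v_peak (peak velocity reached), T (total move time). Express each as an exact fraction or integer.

t_a=11/2 t_c=8 v_peak=66 T=19

v_max²/a_max = 66²/12 = 363
891 ≥ 363 ⇒ cruise phase
t_a = 66/12 = 11/2; v_peak = 66
d_cruise = 891 − 363 = 528; t_c = 528/66 = 8
T = 2·11/2 + 8 = 19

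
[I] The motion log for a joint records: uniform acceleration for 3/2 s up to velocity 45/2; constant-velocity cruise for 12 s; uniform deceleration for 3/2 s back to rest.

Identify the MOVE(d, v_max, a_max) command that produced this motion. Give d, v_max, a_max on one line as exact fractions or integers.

d=1215/4 v_max=45/2 a_max=15

a_max = (45/2)/(3/2) = 15
d_a = ½·45/2·3/2 = 135/8; d_c = 45/2·12 = 270
d = 2·135/8 + 270 = 1215/4
t_c = 12 > 0 ⇒ limit active, v_max = 45/2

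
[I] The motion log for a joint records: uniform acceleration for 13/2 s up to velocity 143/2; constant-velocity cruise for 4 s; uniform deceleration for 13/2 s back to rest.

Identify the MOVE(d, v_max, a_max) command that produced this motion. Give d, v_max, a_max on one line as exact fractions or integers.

d=3003/4 v_max=143/2 a_max=11

a_max = (143/2)/(13/2) = 11
d_a = ½·143/2·13/2 = 1859/8; d_c = 143/2·4 = 286
d = 2·1859/8 + 286 = 3003/4
t_c = 4 > 0 → v_max = v_peak = 143/2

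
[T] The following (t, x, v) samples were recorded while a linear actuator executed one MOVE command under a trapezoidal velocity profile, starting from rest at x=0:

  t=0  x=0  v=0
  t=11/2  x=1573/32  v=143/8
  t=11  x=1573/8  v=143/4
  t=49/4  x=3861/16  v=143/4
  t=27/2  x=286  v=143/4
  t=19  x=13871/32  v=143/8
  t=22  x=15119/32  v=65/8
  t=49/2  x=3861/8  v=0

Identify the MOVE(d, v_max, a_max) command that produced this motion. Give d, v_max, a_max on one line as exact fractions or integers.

d=3861/8 v_max=143/4 a_max=13/4

final state: t=49/2, x=3861/8, v=0 → d = 3861/8
a_max = (143/8−0)/(11/2−0) = 13/4
max v = 143/4 over t∈[11,27/2] → v_max = 143/4
check: 143/4·(11+5/2) = 3861/8 ✓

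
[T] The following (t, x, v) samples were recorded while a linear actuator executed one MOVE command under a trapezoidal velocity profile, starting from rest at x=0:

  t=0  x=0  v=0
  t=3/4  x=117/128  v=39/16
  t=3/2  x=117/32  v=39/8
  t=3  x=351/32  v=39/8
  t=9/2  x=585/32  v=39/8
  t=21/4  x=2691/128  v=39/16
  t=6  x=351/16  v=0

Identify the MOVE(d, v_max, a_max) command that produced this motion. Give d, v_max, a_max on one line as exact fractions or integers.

final state: t=6, x=351/16, v=0 → d = 351/16
a_max = (39/16−0)/(3/4−0) = 13/4
max v = 39/8 over t∈[3/2,9/2] → v_max = 39/8
check: 39/8·(3/2+3) = 351/16 ✓

d=351/16 v_max=39/8 a_max=13/4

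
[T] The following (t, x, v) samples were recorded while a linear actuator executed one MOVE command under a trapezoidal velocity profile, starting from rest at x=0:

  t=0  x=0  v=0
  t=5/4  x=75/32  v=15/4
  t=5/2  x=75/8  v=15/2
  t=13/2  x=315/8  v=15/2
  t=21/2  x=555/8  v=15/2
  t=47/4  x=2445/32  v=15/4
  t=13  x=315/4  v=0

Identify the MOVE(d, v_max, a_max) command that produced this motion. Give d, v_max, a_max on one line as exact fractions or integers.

d=315/4 v_max=15/2 a_max=3

final state: t=13, x=315/4, v=0 → d = 315/4
a_max = (15/4−0)/(5/4−0) = 3
max v = 15/2 over t∈[5/2,21/2] → v_max = 15/2
check: 15/2·(5/2+8) = 315/4 ✓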